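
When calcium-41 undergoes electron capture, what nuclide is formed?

Electron capture: mass number changes by +0, atomic number by -1.
A: 41 = 41; Z: 20 − 1 = 19.
Z = 19 is potassium, so the daughter is potassium-41.

K-41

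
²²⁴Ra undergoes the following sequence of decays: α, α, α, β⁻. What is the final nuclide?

Start: (A, Z) = (224, 88).
After α: (220, 86).
After α: (216, 84).
After α: (212, 82).
After β⁻: (212, 83).
Z = 83 is bismuth.

Bi-212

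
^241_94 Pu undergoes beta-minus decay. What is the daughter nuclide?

Beta-minus decay: mass number changes by +0, atomic number by +1.
A: 241 = 241; Z: 94 + 1 = 95.
Z = 95 is americium, so the daughter is ^241_95 Am.

Am-241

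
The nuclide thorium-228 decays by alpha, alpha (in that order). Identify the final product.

Rn-220

Start: (A, Z) = (228, 90).
After α: (224, 88).
After α: (220, 86).
Z = 86 is radon.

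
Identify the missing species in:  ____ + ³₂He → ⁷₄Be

alpha particle

Conserve mass number: A + 3 = 7, so A = 4.
Conserve atomic number: Z + 2 = 4, so Z = 2.
A = 4 and Z = 2 is ⁴₂He — an alpha particle.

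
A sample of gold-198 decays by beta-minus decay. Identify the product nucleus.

Beta-minus decay: mass number changes by +0, atomic number by +1.
A: 198 = 198; Z: 79 + 1 = 80.
Z = 80 is mercury, so the daughter is mercury-198.

Hg-198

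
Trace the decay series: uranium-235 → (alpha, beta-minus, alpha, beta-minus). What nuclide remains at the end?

Th-227

Start: (A, Z) = (235, 92).
After α: (231, 90).
After β⁻: (231, 91).
After α: (227, 89).
After β⁻: (227, 90).
Z = 90 is thorium.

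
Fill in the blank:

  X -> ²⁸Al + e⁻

Mg-28

Conserve mass number: A = 28 + 0, so A = 28.
Conserve atomic number: Z = 13 − 1, so Z = 12.
Z = 12 is magnesium, so the species is ²⁸Mg.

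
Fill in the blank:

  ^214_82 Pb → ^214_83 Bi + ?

Conserve mass number: 214 = 214 + A, so A = 0.
Conserve atomic number: 82 = 83 + Z, so Z = -1.
A = 0 and Z = -1 is ^0_-1 e — a beta-minus particle.

beta-minus particle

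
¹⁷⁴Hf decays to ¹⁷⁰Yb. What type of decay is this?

ΔA = 170 − 174 = -4; ΔZ = 70 − 72 = -2.
A drops by 4 and Z drops by 2 — the signature of alpha emission.

alpha decay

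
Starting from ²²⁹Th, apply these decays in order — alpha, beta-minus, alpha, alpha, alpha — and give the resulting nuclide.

Bi-213

Start: (A, Z) = (229, 90).
After α: (225, 88).
After β⁻: (225, 89).
After α: (221, 87).
After α: (217, 85).
After α: (213, 83).
Z = 83 is bismuth.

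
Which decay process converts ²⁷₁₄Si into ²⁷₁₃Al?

beta-plus decay or electron capture

ΔA = 27 − 27 = 0; ΔZ = 13 − 14 = -1.
A is unchanged and Z drops by 1 — a proton has become a neutron (β⁺ emission or electron capture).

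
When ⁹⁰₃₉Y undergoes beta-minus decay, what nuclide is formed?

Zr-90

Beta-minus decay: mass number changes by +0, atomic number by +1.
A: 90 = 90; Z: 39 + 1 = 40.
Z = 40 is zirconium, so the daughter is ⁹⁰₄₀Zr.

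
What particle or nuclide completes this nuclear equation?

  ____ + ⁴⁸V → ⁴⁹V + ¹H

Conserve mass number: A + 48 = 49 + 1, so A = 2.
Conserve atomic number: Z + 23 = 23 + 1, so Z = 1.
A = 2 and Z = 1 is ²H — a deuteron.

deuteron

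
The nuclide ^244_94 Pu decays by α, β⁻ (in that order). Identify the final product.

Start: (A, Z) = (244, 94).
After α: (240, 92).
After β⁻: (240, 93).
Z = 93 is neptunium.

Np-240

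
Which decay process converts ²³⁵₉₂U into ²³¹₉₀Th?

ΔA = 231 − 235 = -4; ΔZ = 90 − 92 = -2.
A drops by 4 and Z drops by 2 — the signature of alpha emission.

alpha decay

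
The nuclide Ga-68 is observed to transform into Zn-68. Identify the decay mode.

ΔA = 68 − 68 = 0; ΔZ = 30 − 31 = -1.
A is unchanged and Z drops by 1 — a proton has become a neutron (β⁺ emission or electron capture).

beta-plus decay or electron capture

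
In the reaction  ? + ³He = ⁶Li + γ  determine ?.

triton

Conserve mass number: A + 3 = 6 + 0, so A = 3.
Conserve atomic number: Z + 2 = 3 + 0, so Z = 1.
A = 3 and Z = 1 is ³H — a triton.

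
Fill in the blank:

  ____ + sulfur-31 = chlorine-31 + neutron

Conserve mass number: A + 31 = 31 + 1, so A = 1.
Conserve atomic number: Z + 16 = 17 + 0, so Z = 1.
A = 1 and Z = 1 is hydrogen-1 — a proton.

proton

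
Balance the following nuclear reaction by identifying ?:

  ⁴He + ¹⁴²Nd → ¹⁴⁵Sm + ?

neutron

Conserve mass number: 4 + 142 = 145 + A, so A = 1.
Conserve atomic number: 2 + 60 = 62 + Z, so Z = 0.
A = 1 and Z = 0 is ¹n — a neutron.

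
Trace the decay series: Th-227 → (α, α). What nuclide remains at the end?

Rn-219

Start: (A, Z) = (227, 90).
After α: (223, 88).
After α: (219, 86).
Z = 86 is radon.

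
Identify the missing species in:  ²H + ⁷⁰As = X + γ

Se-72

Conserve mass number: 2 + 70 = A + 0, so A = 72.
Conserve atomic number: 1 + 33 = Z + 0, so Z = 34.
Z = 34 is selenium, so the species is ⁷²Se.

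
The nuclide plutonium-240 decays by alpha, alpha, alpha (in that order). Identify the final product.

Ra-228

Start: (A, Z) = (240, 94).
After α: (236, 92).
After α: (232, 90).
After α: (228, 88).
Z = 88 is radium.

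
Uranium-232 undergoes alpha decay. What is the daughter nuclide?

Th-228

Alpha decay: mass number changes by -4, atomic number by -2.
A: 232 − 4 = 228; Z: 92 − 2 = 90.
Z = 90 is thorium, so the daughter is thorium-228.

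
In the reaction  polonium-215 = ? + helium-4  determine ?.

Conserve mass number: 215 = A + 4, so A = 211.
Conserve atomic number: 84 = Z + 2, so Z = 82.
Z = 82 is lead, so the species is lead-211.

Pb-211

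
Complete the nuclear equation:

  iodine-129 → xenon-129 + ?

Conserve mass number: 129 = 129 + A, so A = 0.
Conserve atomic number: 53 = 54 + Z, so Z = -1.
A = 0 and Z = -1 is e⁻ — a beta-minus particle.

beta-minus particle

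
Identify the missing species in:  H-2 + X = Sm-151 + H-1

Conserve mass number: 2 + A = 151 + 1, so A = 150.
Conserve atomic number: 1 + Z = 62 + 1, so Z = 62.
Z = 62 is samarium, so the species is Sm-150.

Sm-150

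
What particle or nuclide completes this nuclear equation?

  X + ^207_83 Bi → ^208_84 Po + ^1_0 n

deuteron

Conserve mass number: A + 207 = 208 + 1, so A = 2.
Conserve atomic number: Z + 83 = 84 + 0, so Z = 1.
A = 2 and Z = 1 is ^2_1 H — a deuteron.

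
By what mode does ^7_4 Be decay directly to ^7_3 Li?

ΔA = 7 − 7 = 0; ΔZ = 3 − 4 = -1.
A is unchanged and Z drops by 1 — a proton has become a neutron (β⁺ emission or electron capture).

beta-plus decay or electron capture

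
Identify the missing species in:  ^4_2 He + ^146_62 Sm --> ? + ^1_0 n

Gd-149

Conserve mass number: 4 + 146 = A + 1, so A = 149.
Conserve atomic number: 2 + 62 = Z + 0, so Z = 64.
Z = 64 is gadolinium, so the species is ^149_64 Gd.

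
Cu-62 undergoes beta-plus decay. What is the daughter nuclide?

Beta-plus decay: mass number changes by +0, atomic number by -1.
A: 62 = 62; Z: 29 − 1 = 28.
Z = 28 is nickel, so the daughter is Ni-62.

Ni-62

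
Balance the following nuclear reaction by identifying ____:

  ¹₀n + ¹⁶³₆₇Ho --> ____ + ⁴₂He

Tb-160

Conserve mass number: 1 + 163 = A + 4, so A = 160.
Conserve atomic number: 0 + 67 = Z + 2, so Z = 65.
Z = 65 is terbium, so the species is ¹⁶⁰₆₅Tb.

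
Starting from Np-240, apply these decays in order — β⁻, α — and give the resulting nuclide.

Start: (A, Z) = (240, 93).
After β⁻: (240, 94).
After α: (236, 92).
Z = 92 is uranium.

U-236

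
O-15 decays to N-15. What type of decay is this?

beta-plus decay or electron capture

ΔA = 15 − 15 = 0; ΔZ = 7 − 8 = -1.
A is unchanged and Z drops by 1 — a proton has become a neutron (β⁺ emission or electron capture).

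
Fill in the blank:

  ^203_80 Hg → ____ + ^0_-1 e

Tl-203

Conserve mass number: 203 = A + 0, so A = 203.
Conserve atomic number: 80 = Z − 1, so Z = 81.
Z = 81 is thallium, so the species is ^203_81 Tl.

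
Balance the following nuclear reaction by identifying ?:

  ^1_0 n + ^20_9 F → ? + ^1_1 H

Conserve mass number: 1 + 20 = A + 1, so A = 20.
Conserve atomic number: 0 + 9 = Z + 1, so Z = 8.
Z = 8 is oxygen, so the species is ^20_8 O.

O-20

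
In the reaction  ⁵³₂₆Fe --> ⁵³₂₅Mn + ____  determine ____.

positron

Conserve mass number: 53 = 53 + A, so A = 0.
Conserve atomic number: 26 = 25 + Z, so Z = 1.
A = 0 and Z = 1 is ⁰₁e — a positron.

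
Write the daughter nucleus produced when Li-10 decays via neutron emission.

Neutron emission: mass number changes by -1, atomic number by +0.
A: 10 − 1 = 9; Z: 3 = 3.
Z = 3 is lithium, so the daughter is Li-9.

Li-9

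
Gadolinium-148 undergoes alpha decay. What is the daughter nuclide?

Sm-144

Alpha decay: mass number changes by -4, atomic number by -2.
A: 148 − 4 = 144; Z: 64 − 2 = 62.
Z = 62 is samarium, so the daughter is samarium-144.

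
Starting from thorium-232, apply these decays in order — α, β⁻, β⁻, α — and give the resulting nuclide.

Ra-224

Start: (A, Z) = (232, 90).
After α: (228, 88).
After β⁻: (228, 89).
After β⁻: (228, 90).
After α: (224, 88).
Z = 88 is radium.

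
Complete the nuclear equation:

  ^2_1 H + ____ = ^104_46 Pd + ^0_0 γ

Conserve mass number: 2 + A = 104 + 0, so A = 102.
Conserve atomic number: 1 + Z = 46 + 0, so Z = 45.
Z = 45 is rhodium, so the species is ^102_45 Rh.

Rh-102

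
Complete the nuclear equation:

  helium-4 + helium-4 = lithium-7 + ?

Conserve mass number: 4 + 4 = 7 + A, so A = 1.
Conserve atomic number: 2 + 2 = 3 + Z, so Z = 1.
A = 1 and Z = 1 is hydrogen-1 — a proton.

proton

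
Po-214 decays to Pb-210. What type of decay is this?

alpha decay

ΔA = 210 − 214 = -4; ΔZ = 82 − 84 = -2.
A drops by 4 and Z drops by 2 — the signature of alpha emission.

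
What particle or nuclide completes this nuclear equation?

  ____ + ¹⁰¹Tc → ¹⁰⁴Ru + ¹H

Conserve mass number: A + 101 = 104 + 1, so A = 4.
Conserve atomic number: Z + 43 = 44 + 1, so Z = 2.
A = 4 and Z = 2 is ⁴He — an alpha particle.

alpha particle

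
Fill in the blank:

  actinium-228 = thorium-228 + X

beta-minus particle

Conserve mass number: 228 = 228 + A, so A = 0.
Conserve atomic number: 89 = 90 + Z, so Z = -1.
A = 0 and Z = -1 is e⁻ — a beta-minus particle.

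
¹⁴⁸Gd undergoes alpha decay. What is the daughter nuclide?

Sm-144

Alpha decay: mass number changes by -4, atomic number by -2.
A: 148 − 4 = 144; Z: 64 − 2 = 62.
Z = 62 is samarium, so the daughter is ¹⁴⁴Sm.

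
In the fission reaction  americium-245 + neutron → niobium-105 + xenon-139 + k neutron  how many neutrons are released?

Conserve mass number: 246 = 105 + 139 + k, so k = 246 − 244 = 2.
Check atomic number: 95 = 41 + 54 + 0 = 95. ✓

2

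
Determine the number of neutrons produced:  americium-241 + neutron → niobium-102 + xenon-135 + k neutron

5

Conserve mass number: 242 = 102 + 135 + k, so k = 242 − 237 = 5.
Check atomic number: 95 = 41 + 54 + 0 = 95. ✓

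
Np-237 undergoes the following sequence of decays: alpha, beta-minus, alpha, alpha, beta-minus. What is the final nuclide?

Start: (A, Z) = (237, 93).
After α: (233, 91).
After β⁻: (233, 92).
After α: (229, 90).
After α: (225, 88).
After β⁻: (225, 89).
Z = 89 is actinium.

Ac-225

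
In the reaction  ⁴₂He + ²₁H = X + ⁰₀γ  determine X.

Li-6

Conserve mass number: 4 + 2 = A + 0, so A = 6.
Conserve atomic number: 2 + 1 = Z + 0, so Z = 3.
Z = 3 is lithium, so the species is ⁶₃Li.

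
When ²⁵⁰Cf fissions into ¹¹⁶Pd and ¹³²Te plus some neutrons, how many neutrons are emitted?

Conserve mass number: 250 = 116 + 132 + k, so k = 250 − 248 = 2.
Check atomic number: 98 = 46 + 52 + 0 = 98. ✓

2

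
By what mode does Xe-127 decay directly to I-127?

beta-plus decay or electron capture

ΔA = 127 − 127 = 0; ΔZ = 53 − 54 = -1.
A is unchanged and Z drops by 1 — a proton has become a neutron (β⁺ emission or electron capture).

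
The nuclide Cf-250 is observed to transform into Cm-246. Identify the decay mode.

ΔA = 246 − 250 = -4; ΔZ = 96 − 98 = -2.
A drops by 4 and Z drops by 2 — the signature of alpha emission.

alpha decay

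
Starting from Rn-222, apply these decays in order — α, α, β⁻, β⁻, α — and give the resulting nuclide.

Pb-210

Start: (A, Z) = (222, 86).
After α: (218, 84).
After α: (214, 82).
After β⁻: (214, 83).
After β⁻: (214, 84).
After α: (210, 82).
Z = 82 is lead.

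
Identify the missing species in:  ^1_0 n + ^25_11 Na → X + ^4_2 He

Conserve mass number: 1 + 25 = A + 4, so A = 22.
Conserve atomic number: 0 + 11 = Z + 2, so Z = 9.
Z = 9 is fluorine, so the species is ^22_9 F.

F-22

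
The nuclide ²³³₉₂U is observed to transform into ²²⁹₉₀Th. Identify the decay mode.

alpha decay

ΔA = 229 − 233 = -4; ΔZ = 90 − 92 = -2.
A drops by 4 and Z drops by 2 — the signature of alpha emission.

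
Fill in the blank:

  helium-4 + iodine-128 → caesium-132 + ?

Conserve mass number: 4 + 128 = 132 + A, so A = 0.
Conserve atomic number: 2 + 53 = 55 + Z, so Z = 0.
A = 0 and Z = 0 is γ — a gamma ray.

gamma ray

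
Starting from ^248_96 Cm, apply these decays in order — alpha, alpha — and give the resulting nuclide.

U-240

Start: (A, Z) = (248, 96).
After α: (244, 94).
After α: (240, 92).
Z = 92 is uranium.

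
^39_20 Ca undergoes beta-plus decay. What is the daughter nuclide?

K-39

Beta-plus decay: mass number changes by +0, atomic number by -1.
A: 39 = 39; Z: 20 − 1 = 19.
Z = 19 is potassium, so the daughter is ^39_19 K.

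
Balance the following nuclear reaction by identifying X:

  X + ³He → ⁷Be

alpha particle

Conserve mass number: A + 3 = 7, so A = 4.
Conserve atomic number: Z + 2 = 4, so Z = 2.
A = 4 and Z = 2 is ⁴He — an alpha particle.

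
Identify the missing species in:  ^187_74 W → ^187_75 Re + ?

Conserve mass number: 187 = 187 + A, so A = 0.
Conserve atomic number: 74 = 75 + Z, so Z = -1.
A = 0 and Z = -1 is ^0_-1 e — a beta-minus particle.

beta-minus particle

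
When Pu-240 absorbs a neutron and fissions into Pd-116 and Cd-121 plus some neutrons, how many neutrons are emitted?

4

Conserve mass number: 241 = 116 + 121 + k, so k = 241 − 237 = 4.
Check atomic number: 94 = 46 + 48 + 0 = 94. ✓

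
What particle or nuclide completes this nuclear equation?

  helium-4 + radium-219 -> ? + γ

Conserve mass number: 4 + 219 = A + 0, so A = 223.
Conserve atomic number: 2 + 88 = Z + 0, so Z = 90.
Z = 90 is thorium, so the species is thorium-223.

Th-223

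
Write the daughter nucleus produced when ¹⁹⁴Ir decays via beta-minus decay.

Pt-194

Beta-minus decay: mass number changes by +0, atomic number by +1.
A: 194 = 194; Z: 77 + 1 = 78.
Z = 78 is platinum, so the daughter is ¹⁹⁴Pt.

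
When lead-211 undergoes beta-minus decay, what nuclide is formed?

Beta-minus decay: mass number changes by +0, atomic number by +1.
A: 211 = 211; Z: 82 + 1 = 83.
Z = 83 is bismuth, so the daughter is bismuth-211.

Bi-211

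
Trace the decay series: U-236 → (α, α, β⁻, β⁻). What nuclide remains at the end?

Th-228

Start: (A, Z) = (236, 92).
After α: (232, 90).
After α: (228, 88).
After β⁻: (228, 89).
After β⁻: (228, 90).
Z = 90 is thorium.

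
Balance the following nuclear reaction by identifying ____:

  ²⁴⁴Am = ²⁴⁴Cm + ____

Conserve mass number: 244 = 244 + A, so A = 0.
Conserve atomic number: 95 = 96 + Z, so Z = -1.
A = 0 and Z = -1 is e⁻ — a beta-minus particle.

beta-minus particle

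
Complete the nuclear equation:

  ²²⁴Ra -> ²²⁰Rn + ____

alpha particle

Conserve mass number: 224 = 220 + A, so A = 4.
Conserve atomic number: 88 = 86 + Z, so Z = 2.
A = 4 and Z = 2 is ⁴He — an alpha particle.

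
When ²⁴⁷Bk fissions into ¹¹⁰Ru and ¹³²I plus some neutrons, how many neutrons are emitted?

5

Conserve mass number: 247 = 110 + 132 + k, so k = 247 − 242 = 5.
Check atomic number: 97 = 44 + 53 + 0 = 97. ✓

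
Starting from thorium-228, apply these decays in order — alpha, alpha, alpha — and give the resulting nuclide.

Po-216

Start: (A, Z) = (228, 90).
After α: (224, 88).
After α: (220, 86).
After α: (216, 84).
Z = 84 is polonium.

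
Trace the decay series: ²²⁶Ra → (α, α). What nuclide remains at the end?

Po-218

Start: (A, Z) = (226, 88).
After α: (222, 86).
After α: (218, 84).
Z = 84 is polonium.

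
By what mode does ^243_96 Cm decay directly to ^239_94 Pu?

ΔA = 239 − 243 = -4; ΔZ = 94 − 96 = -2.
A drops by 4 and Z drops by 2 — the signature of alpha emission.

alpha decay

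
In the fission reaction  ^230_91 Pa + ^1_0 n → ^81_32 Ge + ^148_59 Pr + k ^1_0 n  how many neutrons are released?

2

Conserve mass number: 231 = 81 + 148 + k, so k = 231 − 229 = 2.
Check atomic number: 91 = 32 + 59 + 0 = 91. ✓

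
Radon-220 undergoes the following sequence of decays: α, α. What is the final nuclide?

Start: (A, Z) = (220, 86).
After α: (216, 84).
After α: (212, 82).
Z = 82 is lead.

Pb-212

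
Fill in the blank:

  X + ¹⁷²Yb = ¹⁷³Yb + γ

neutron

Conserve mass number: A + 172 = 173 + 0, so A = 1.
Conserve atomic number: Z + 70 = 70 + 0, so Z = 0.
A = 1 and Z = 0 is ¹n — a neutron.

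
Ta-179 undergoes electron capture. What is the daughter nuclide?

Hf-179

Electron capture: mass number changes by +0, atomic number by -1.
A: 179 = 179; Z: 73 − 1 = 72.
Z = 72 is hafnium, so the daughter is Hf-179.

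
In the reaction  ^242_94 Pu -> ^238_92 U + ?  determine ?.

alpha particle

Conserve mass number: 242 = 238 + A, so A = 4.
Conserve atomic number: 94 = 92 + Z, so Z = 2.
A = 4 and Z = 2 is ^4_2 He — an alpha particle.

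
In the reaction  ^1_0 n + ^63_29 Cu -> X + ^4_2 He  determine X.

Co-60

Conserve mass number: 1 + 63 = A + 4, so A = 60.
Conserve atomic number: 0 + 29 = Z + 2, so Z = 27.
Z = 27 is cobalt, so the species is ^60_27 Co.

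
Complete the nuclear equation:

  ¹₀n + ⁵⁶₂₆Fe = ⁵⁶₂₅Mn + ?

proton

Conserve mass number: 1 + 56 = 56 + A, so A = 1.
Conserve atomic number: 0 + 26 = 25 + Z, so Z = 1.
A = 1 and Z = 1 is ¹₁H — a proton.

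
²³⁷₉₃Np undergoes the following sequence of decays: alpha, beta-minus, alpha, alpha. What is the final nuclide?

Ra-225

Start: (A, Z) = (237, 93).
After α: (233, 91).
After β⁻: (233, 92).
After α: (229, 90).
After α: (225, 88).
Z = 88 is radium.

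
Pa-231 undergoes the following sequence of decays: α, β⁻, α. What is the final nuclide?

Start: (A, Z) = (231, 91).
After α: (227, 89).
After β⁻: (227, 90).
After α: (223, 88).
Z = 88 is radium.

Ra-223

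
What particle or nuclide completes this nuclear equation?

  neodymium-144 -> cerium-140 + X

Conserve mass number: 144 = 140 + A, so A = 4.
Conserve atomic number: 60 = 58 + Z, so Z = 2.
A = 4 and Z = 2 is helium-4 — an alpha particle.

alpha particle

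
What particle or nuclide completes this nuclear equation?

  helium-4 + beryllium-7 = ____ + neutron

Conserve mass number: 4 + 7 = A + 1, so A = 10.
Conserve atomic number: 2 + 4 = Z + 0, so Z = 6.
Z = 6 is carbon, so the species is carbon-10.

C-10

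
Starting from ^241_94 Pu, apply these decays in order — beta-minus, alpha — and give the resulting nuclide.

Start: (A, Z) = (241, 94).
After β⁻: (241, 95).
After α: (237, 93).
Z = 93 is neptunium.

Np-237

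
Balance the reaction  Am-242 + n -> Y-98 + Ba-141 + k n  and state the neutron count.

4

Conserve mass number: 243 = 98 + 141 + k, so k = 243 − 239 = 4.
Check atomic number: 95 = 39 + 56 + 0 = 95. ✓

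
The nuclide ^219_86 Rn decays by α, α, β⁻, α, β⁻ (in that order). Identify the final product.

Start: (A, Z) = (219, 86).
After α: (215, 84).
After α: (211, 82).
After β⁻: (211, 83).
After α: (207, 81).
After β⁻: (207, 82).
Z = 82 is lead.

Pb-207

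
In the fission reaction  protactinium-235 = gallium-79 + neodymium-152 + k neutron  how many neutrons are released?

Conserve mass number: 235 = 79 + 152 + k, so k = 235 − 231 = 4.
Check atomic number: 91 = 31 + 60 + 0 = 91. ✓

4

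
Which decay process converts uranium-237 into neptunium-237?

ΔA = 237 − 237 = 0; ΔZ = 93 − 92 = +1.
A is unchanged and Z rises by 1 — a neutron has become a proton (β⁻ decay).

beta-minus decay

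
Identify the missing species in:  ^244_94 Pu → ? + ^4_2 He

U-240

Conserve mass number: 244 = A + 4, so A = 240.
Conserve atomic number: 94 = Z + 2, so Z = 92.
Z = 92 is uranium, so the species is ^240_92 U.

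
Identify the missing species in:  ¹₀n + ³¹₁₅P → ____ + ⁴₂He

Al-28

Conserve mass number: 1 + 31 = A + 4, so A = 28.
Conserve atomic number: 0 + 15 = Z + 2, so Z = 13.
Z = 13 is aluminium, so the species is ²⁸₁₃Al.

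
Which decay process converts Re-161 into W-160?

ΔA = 160 − 161 = -1; ΔZ = 74 − 75 = -1.
A drops by 1 and Z drops by 1 — a proton was emitted.

proton emission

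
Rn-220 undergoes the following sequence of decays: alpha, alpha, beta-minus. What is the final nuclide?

Bi-212

Start: (A, Z) = (220, 86).
After α: (216, 84).
After α: (212, 82).
After β⁻: (212, 83).
Z = 83 is bismuth.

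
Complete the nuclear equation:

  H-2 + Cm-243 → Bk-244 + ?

neutron

Conserve mass number: 2 + 243 = 244 + A, so A = 1.
Conserve atomic number: 1 + 96 = 97 + Z, so Z = 0.
A = 1 and Z = 0 is n — a neutron.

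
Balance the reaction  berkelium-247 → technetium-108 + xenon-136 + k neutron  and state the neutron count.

3

Conserve mass number: 247 = 108 + 136 + k, so k = 247 − 244 = 3.
Check atomic number: 97 = 43 + 54 + 0 = 97. ✓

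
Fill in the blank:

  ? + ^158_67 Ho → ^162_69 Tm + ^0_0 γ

Conserve mass number: A + 158 = 162 + 0, so A = 4.
Conserve atomic number: Z + 67 = 69 + 0, so Z = 2.
A = 4 and Z = 2 is ^4_2 He — an alpha particle.

alpha particle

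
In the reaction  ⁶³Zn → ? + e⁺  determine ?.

Conserve mass number: 63 = A + 0, so A = 63.
Conserve atomic number: 30 = Z + 1, so Z = 29.
Z = 29 is copper, so the species is ⁶³Cu.

Cu-63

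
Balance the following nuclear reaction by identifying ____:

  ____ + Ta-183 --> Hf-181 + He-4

deuteron

Conserve mass number: A + 183 = 181 + 4, so A = 2.
Conserve atomic number: Z + 73 = 72 + 2, so Z = 1.
A = 2 and Z = 1 is H-2 — a deuteron.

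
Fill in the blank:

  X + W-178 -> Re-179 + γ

proton

Conserve mass number: A + 178 = 179 + 0, so A = 1.
Conserve atomic number: Z + 74 = 75 + 0, so Z = 1.
A = 1 and Z = 1 is H-1 — a proton.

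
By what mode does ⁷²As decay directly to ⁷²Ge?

beta-plus decay or electron capture

ΔA = 72 − 72 = 0; ΔZ = 32 − 33 = -1.
A is unchanged and Z drops by 1 — a proton has become a neutron (β⁺ emission or electron capture).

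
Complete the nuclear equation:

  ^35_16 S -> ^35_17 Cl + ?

Conserve mass number: 35 = 35 + A, so A = 0.
Conserve atomic number: 16 = 17 + Z, so Z = -1.
A = 0 and Z = -1 is ^0_-1 e — a beta-minus particle.

beta-minus particle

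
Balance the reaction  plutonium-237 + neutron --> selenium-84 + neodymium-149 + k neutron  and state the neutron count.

Conserve mass number: 238 = 84 + 149 + k, so k = 238 − 233 = 5.
Check atomic number: 94 = 34 + 60 + 0 = 94. ✓

5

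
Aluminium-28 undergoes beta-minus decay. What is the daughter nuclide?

Si-28

Beta-minus decay: mass number changes by +0, atomic number by +1.
A: 28 = 28; Z: 13 + 1 = 14.
Z = 14 is silicon, so the daughter is silicon-28.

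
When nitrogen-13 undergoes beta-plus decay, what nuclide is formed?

Beta-plus decay: mass number changes by +0, atomic number by -1.
A: 13 = 13; Z: 7 − 1 = 6.
Z = 6 is carbon, so the daughter is carbon-13.

C-13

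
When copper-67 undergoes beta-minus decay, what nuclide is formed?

Zn-67

Beta-minus decay: mass number changes by +0, atomic number by +1.
A: 67 = 67; Z: 29 + 1 = 30.
Z = 30 is zinc, so the daughter is zinc-67.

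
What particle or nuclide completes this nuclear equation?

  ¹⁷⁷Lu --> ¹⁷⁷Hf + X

Conserve mass number: 177 = 177 + A, so A = 0.
Conserve atomic number: 71 = 72 + Z, so Z = -1.
A = 0 and Z = -1 is e⁻ — a beta-minus particle.

beta-minus particle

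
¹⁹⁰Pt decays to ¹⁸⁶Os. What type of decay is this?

alpha decay

ΔA = 186 − 190 = -4; ΔZ = 76 − 78 = -2.
A drops by 4 and Z drops by 2 — the signature of alpha emission.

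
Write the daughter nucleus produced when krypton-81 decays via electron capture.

Electron capture: mass number changes by +0, atomic number by -1.
A: 81 = 81; Z: 36 − 1 = 35.
Z = 35 is bromine, so the daughter is bromine-81.

Br-81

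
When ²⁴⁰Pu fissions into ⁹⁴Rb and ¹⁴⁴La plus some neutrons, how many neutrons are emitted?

Conserve mass number: 240 = 94 + 144 + k, so k = 240 − 238 = 2.
Check atomic number: 94 = 37 + 57 + 0 = 94. ✓

2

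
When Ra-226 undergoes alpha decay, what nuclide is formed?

Alpha decay: mass number changes by -4, atomic number by -2.
A: 226 − 4 = 222; Z: 88 − 2 = 86.
Z = 86 is radon, so the daughter is Rn-222.

Rn-222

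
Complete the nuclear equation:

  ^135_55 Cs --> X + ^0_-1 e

Conserve mass number: 135 = A + 0, so A = 135.
Conserve atomic number: 55 = Z − 1, so Z = 56.
Z = 56 is barium, so the species is ^135_56 Ba.

Ba-135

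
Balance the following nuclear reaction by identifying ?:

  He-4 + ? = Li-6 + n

Conserve mass number: 4 + A = 6 + 1, so A = 3.
Conserve atomic number: 2 + Z = 3 + 0, so Z = 1.
A = 3 and Z = 1 is H-3 — a triton.

triton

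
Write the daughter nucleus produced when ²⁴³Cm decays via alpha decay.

Pu-239

Alpha decay: mass number changes by -4, atomic number by -2.
A: 243 − 4 = 239; Z: 96 − 2 = 94.
Z = 94 is plutonium, so the daughter is ²³⁹Pu.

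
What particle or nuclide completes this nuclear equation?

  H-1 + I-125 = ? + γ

Conserve mass number: 1 + 125 = A + 0, so A = 126.
Conserve atomic number: 1 + 53 = Z + 0, so Z = 54.
Z = 54 is xenon, so the species is Xe-126.

Xe-126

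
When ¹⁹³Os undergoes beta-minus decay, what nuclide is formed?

Ir-193

Beta-minus decay: mass number changes by +0, atomic number by +1.
A: 193 = 193; Z: 76 + 1 = 77.
Z = 77 is iridium, so the daughter is ¹⁹³Ir.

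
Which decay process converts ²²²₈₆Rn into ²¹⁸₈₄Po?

ΔA = 218 − 222 = -4; ΔZ = 84 − 86 = -2.
A drops by 4 and Z drops by 2 — the signature of alpha emission.

alpha decay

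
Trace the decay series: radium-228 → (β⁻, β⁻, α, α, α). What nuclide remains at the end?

Start: (A, Z) = (228, 88).
After β⁻: (228, 89).
After β⁻: (228, 90).
After α: (224, 88).
After α: (220, 86).
After α: (216, 84).
Z = 84 is polonium.

Po-216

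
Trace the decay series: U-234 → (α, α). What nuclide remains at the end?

Ra-226

Start: (A, Z) = (234, 92).
After α: (230, 90).
After α: (226, 88).
Z = 88 is radium.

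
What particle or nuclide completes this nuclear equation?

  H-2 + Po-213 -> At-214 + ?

neutron

Conserve mass number: 2 + 213 = 214 + A, so A = 1.
Conserve atomic number: 1 + 84 = 85 + Z, so Z = 0.
A = 1 and Z = 0 is n — a neutron.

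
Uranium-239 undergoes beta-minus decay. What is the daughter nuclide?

Beta-minus decay: mass number changes by +0, atomic number by +1.
A: 239 = 239; Z: 92 + 1 = 93.
Z = 93 is neptunium, so the daughter is neptunium-239.

Np-239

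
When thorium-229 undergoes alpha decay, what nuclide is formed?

Alpha decay: mass number changes by -4, atomic number by -2.
A: 229 − 4 = 225; Z: 90 − 2 = 88.
Z = 88 is radium, so the daughter is radium-225.

Ra-225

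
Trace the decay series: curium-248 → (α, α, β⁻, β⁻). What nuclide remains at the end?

Pu-240

Start: (A, Z) = (248, 96).
After α: (244, 94).
After α: (240, 92).
After β⁻: (240, 93).
After β⁻: (240, 94).
Z = 94 is plutonium.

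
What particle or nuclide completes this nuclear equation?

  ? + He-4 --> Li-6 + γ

deuteron

Conserve mass number: A + 4 = 6 + 0, so A = 2.
Conserve atomic number: Z + 2 = 3 + 0, so Z = 1.
A = 2 and Z = 1 is H-2 — a deuteron.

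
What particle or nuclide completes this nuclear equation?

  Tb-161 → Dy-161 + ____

Conserve mass number: 161 = 161 + A, so A = 0.
Conserve atomic number: 65 = 66 + Z, so Z = -1.
A = 0 and Z = -1 is e⁻ — a beta-minus particle.

beta-minus particle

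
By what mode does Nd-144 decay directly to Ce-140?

alpha decay

ΔA = 140 − 144 = -4; ΔZ = 58 − 60 = -2.
A drops by 4 and Z drops by 2 — the signature of alpha emission.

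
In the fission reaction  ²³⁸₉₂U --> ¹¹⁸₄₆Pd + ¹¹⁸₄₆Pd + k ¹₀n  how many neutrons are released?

2

Conserve mass number: 238 = 118 + 118 + k, so k = 238 − 236 = 2.
Check atomic number: 92 = 46 + 46 + 0 = 92. ✓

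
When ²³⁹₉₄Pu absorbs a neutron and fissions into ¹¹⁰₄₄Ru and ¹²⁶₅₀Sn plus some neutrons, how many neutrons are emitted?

Conserve mass number: 240 = 110 + 126 + k, so k = 240 − 236 = 4.
Check atomic number: 94 = 44 + 50 + 0 = 94. ✓

4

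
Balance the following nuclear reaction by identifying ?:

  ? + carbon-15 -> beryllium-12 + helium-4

Conserve mass number: A + 15 = 12 + 4, so A = 1.
Conserve atomic number: Z + 6 = 4 + 2, so Z = 0.
A = 1 and Z = 0 is neutron — a neutron.

neutron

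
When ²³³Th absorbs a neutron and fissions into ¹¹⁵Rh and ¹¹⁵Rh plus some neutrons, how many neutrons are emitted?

Conserve mass number: 234 = 115 + 115 + k, so k = 234 − 230 = 4.
Check atomic number: 90 = 45 + 45 + 0 = 90. ✓

4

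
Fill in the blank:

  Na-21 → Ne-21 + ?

Conserve mass number: 21 = 21 + A, so A = 0.
Conserve atomic number: 11 = 10 + Z, so Z = 1.
A = 0 and Z = 1 is e⁺ — a positron.

positron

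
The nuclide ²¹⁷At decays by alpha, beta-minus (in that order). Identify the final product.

Start: (A, Z) = (217, 85).
After α: (213, 83).
After β⁻: (213, 84).
Z = 84 is polonium.

Po-213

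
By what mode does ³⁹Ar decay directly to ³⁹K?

ΔA = 39 − 39 = 0; ΔZ = 19 − 18 = +1.
A is unchanged and Z rises by 1 — a neutron has become a proton (β⁻ decay).

beta-minus decay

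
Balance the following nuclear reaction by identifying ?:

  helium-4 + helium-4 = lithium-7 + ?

proton

Conserve mass number: 4 + 4 = 7 + A, so A = 1.
Conserve atomic number: 2 + 2 = 3 + Z, so Z = 1.
A = 1 and Z = 1 is hydrogen-1 — a proton.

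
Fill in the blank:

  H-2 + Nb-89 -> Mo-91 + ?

Conserve mass number: 2 + 89 = 91 + A, so A = 0.
Conserve atomic number: 1 + 41 = 42 + Z, so Z = 0.
A = 0 and Z = 0 is γ — a gamma ray.

gamma ray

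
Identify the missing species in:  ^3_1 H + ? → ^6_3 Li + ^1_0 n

alpha particle

Conserve mass number: 3 + A = 6 + 1, so A = 4.
Conserve atomic number: 1 + Z = 3 + 0, so Z = 2.
A = 4 and Z = 2 is ^4_2 He — an alpha particle.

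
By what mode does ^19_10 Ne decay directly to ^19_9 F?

ΔA = 19 − 19 = 0; ΔZ = 9 − 10 = -1.
A is unchanged and Z drops by 1 — a proton has become a neutron (β⁺ emission or electron capture).

beta-plus decay or electron capture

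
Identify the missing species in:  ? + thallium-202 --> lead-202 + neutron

proton

Conserve mass number: A + 202 = 202 + 1, so A = 1.
Conserve atomic number: Z + 81 = 82 + 0, so Z = 1.
A = 1 and Z = 1 is hydrogen-1 — a proton.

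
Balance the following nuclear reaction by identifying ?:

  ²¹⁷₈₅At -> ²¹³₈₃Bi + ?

alpha particle

Conserve mass number: 217 = 213 + A, so A = 4.
Conserve atomic number: 85 = 83 + Z, so Z = 2.
A = 4 and Z = 2 is ⁴₂He — an alpha particle.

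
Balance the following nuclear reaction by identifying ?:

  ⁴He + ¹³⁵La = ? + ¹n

Pr-138

Conserve mass number: 4 + 135 = A + 1, so A = 138.
Conserve atomic number: 2 + 57 = Z + 0, so Z = 59.
Z = 59 is praseodymium, so the species is ¹³⁸Pr.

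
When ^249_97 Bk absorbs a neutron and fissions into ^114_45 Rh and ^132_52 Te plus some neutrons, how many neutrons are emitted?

Conserve mass number: 250 = 114 + 132 + k, so k = 250 − 246 = 4.
Check atomic number: 97 = 45 + 52 + 0 = 97. ✓

4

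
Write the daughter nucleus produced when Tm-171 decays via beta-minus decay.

Yb-171

Beta-minus decay: mass number changes by +0, atomic number by +1.
A: 171 = 171; Z: 69 + 1 = 70.
Z = 70 is ytterbium, so the daughter is Yb-171.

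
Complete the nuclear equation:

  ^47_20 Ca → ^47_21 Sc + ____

beta-minus particle

Conserve mass number: 47 = 47 + A, so A = 0.
Conserve atomic number: 20 = 21 + Z, so Z = -1.
A = 0 and Z = -1 is ^0_-1 e — a beta-minus particle.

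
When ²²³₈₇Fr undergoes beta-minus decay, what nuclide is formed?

Ra-223

Beta-minus decay: mass number changes by +0, atomic number by +1.
A: 223 = 223; Z: 87 + 1 = 88.
Z = 88 is radium, so the daughter is ²²³₈₈Ra.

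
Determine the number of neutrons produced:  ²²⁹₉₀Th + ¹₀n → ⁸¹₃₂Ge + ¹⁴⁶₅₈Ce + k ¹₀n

Conserve mass number: 230 = 81 + 146 + k, so k = 230 − 227 = 3.
Check atomic number: 90 = 32 + 58 + 0 = 90. ✓

3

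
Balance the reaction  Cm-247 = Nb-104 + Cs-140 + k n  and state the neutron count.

3

Conserve mass number: 247 = 104 + 140 + k, so k = 247 − 244 = 3.
Check atomic number: 96 = 41 + 55 + 0 = 96. ✓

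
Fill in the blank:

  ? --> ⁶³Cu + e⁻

Ni-63

Conserve mass number: A = 63 + 0, so A = 63.
Conserve atomic number: Z = 29 − 1, so Z = 28.
Z = 28 is nickel, so the species is ⁶³Ni.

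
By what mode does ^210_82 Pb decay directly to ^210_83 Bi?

beta-minus decay

ΔA = 210 − 210 = 0; ΔZ = 83 − 82 = +1.
A is unchanged and Z rises by 1 — a neutron has become a proton (β⁻ decay).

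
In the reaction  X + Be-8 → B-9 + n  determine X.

deuteron

Conserve mass number: A + 8 = 9 + 1, so A = 2.
Conserve atomic number: Z + 4 = 5 + 0, so Z = 1.
A = 2 and Z = 1 is H-2 — a deuteron.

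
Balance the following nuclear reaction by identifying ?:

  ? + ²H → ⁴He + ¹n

triton

Conserve mass number: A + 2 = 4 + 1, so A = 3.
Conserve atomic number: Z + 1 = 2 + 0, so Z = 1.
A = 3 and Z = 1 is ³H — a triton.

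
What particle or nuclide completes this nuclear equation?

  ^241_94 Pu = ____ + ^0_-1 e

Am-241

Conserve mass number: 241 = A + 0, so A = 241.
Conserve atomic number: 94 = Z − 1, so Z = 95.
Z = 95 is americium, so the species is ^241_95 Am.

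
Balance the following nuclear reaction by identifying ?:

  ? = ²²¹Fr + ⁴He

Ac-225

Conserve mass number: A = 221 + 4, so A = 225.
Conserve atomic number: Z = 87 + 2, so Z = 89.
Z = 89 is actinium, so the species is ²²⁵Ac.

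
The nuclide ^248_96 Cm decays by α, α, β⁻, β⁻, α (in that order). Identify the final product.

U-236

Start: (A, Z) = (248, 96).
After α: (244, 94).
After α: (240, 92).
After β⁻: (240, 93).
After β⁻: (240, 94).
After α: (236, 92).
Z = 92 is uranium.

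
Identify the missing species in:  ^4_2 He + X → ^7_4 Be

He-3

Conserve mass number: 4 + A = 7, so A = 3.
Conserve atomic number: 2 + Z = 4, so Z = 2.
Z = 2 is helium, so the species is ^3_2 He.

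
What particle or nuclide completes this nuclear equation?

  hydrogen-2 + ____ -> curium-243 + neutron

Conserve mass number: 2 + A = 243 + 1, so A = 242.
Conserve atomic number: 1 + Z = 96 + 0, so Z = 95.
Z = 95 is americium, so the species is americium-242.

Am-242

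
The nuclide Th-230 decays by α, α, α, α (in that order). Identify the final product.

Pb-214

Start: (A, Z) = (230, 90).
After α: (226, 88).
After α: (222, 86).
After α: (218, 84).
After α: (214, 82).
Z = 82 is lead.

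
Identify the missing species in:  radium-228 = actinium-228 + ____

Conserve mass number: 228 = 228 + A, so A = 0.
Conserve atomic number: 88 = 89 + Z, so Z = -1.
A = 0 and Z = -1 is e⁻ — a beta-minus particle.

beta-minus particle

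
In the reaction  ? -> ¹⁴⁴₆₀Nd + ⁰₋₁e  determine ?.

Pr-144

Conserve mass number: A = 144 + 0, so A = 144.
Conserve atomic number: Z = 60 − 1, so Z = 59.
Z = 59 is praseodymium, so the species is ¹⁴⁴₅₉Pr.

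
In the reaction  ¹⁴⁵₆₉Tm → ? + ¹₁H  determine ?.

Conserve mass number: 145 = A + 1, so A = 144.
Conserve atomic number: 69 = Z + 1, so Z = 68.
Z = 68 is erbium, so the species is ¹⁴⁴₆₈Er.

Er-144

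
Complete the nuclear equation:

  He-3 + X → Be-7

Conserve mass number: 3 + A = 7, so A = 4.
Conserve atomic number: 2 + Z = 4, so Z = 2.
A = 4 and Z = 2 is He-4 — an alpha particle.

alpha particle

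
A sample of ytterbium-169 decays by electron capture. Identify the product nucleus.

Tm-169

Electron capture: mass number changes by +0, atomic number by -1.
A: 169 = 169; Z: 70 − 1 = 69.
Z = 69 is thulium, so the daughter is thulium-169.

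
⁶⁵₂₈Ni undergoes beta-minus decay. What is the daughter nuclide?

Beta-minus decay: mass number changes by +0, atomic number by +1.
A: 65 = 65; Z: 28 + 1 = 29.
Z = 29 is copper, so the daughter is ⁶⁵₂₉Cu.

Cu-65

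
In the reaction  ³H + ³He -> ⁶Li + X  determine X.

gamma ray

Conserve mass number: 3 + 3 = 6 + A, so A = 0.
Conserve atomic number: 1 + 2 = 3 + Z, so Z = 0.
A = 0 and Z = 0 is γ — a gamma ray.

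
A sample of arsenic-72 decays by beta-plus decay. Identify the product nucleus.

Ge-72

Beta-plus decay: mass number changes by +0, atomic number by -1.
A: 72 = 72; Z: 33 − 1 = 32.
Z = 32 is germanium, so the daughter is germanium-72.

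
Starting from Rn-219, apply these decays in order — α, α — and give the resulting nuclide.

Start: (A, Z) = (219, 86).
After α: (215, 84).
After α: (211, 82).
Z = 82 is lead.

Pb-211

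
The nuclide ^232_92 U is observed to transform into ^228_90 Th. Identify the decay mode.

alpha decay

ΔA = 228 − 232 = -4; ΔZ = 90 − 92 = -2.
A drops by 4 and Z drops by 2 — the signature of alpha emission.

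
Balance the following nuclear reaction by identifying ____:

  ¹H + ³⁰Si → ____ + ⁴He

Al-27

Conserve mass number: 1 + 30 = A + 4, so A = 27.
Conserve atomic number: 1 + 14 = Z + 2, so Z = 13.
Z = 13 is aluminium, so the species is ²⁷Al.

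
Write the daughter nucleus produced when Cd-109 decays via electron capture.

Electron capture: mass number changes by +0, atomic number by -1.
A: 109 = 109; Z: 48 − 1 = 47.
Z = 47 is silver, so the daughter is Ag-109.

Ag-109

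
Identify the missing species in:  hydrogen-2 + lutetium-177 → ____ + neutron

Hf-178

Conserve mass number: 2 + 177 = A + 1, so A = 178.
Conserve atomic number: 1 + 71 = Z + 0, so Z = 72.
Z = 72 is hafnium, so the species is hafnium-178.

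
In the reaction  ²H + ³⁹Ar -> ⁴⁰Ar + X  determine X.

proton

Conserve mass number: 2 + 39 = 40 + A, so A = 1.
Conserve atomic number: 1 + 18 = 18 + Z, so Z = 1.
A = 1 and Z = 1 is ¹H — a proton.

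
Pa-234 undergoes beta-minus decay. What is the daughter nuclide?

Beta-minus decay: mass number changes by +0, atomic number by +1.
A: 234 = 234; Z: 91 + 1 = 92.
Z = 92 is uranium, so the daughter is U-234.

U-234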